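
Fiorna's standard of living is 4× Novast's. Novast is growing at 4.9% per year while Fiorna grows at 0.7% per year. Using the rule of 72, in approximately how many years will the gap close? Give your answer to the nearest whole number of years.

34 years

The growth-rate gap is 4.9% − 0.7% = 4.2 percentage points.
So the ratio between them halves every 72/4.2 ≈ 17.14 years.
A 4× gap closes after 2 halvings: 2 × 17.14 ≈ 34 years.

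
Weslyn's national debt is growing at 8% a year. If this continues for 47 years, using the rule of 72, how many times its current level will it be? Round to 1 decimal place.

37.3 times

Doubling time ≈ 72/8 = 9.00 years.
47 years / 9.00 ≈ 5.22 doublings → factor 2^5.22 ≈ 37.3.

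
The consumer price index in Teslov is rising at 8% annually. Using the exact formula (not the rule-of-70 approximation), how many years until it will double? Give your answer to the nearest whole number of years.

9 years

t = ln(2) / ln(1 + 0.08) = 0.6931 / 0.076961 ≈ 9.01.
≈ 9 years.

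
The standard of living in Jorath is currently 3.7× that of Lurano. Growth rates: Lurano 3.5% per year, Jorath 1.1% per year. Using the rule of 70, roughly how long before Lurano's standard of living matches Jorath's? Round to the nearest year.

Lurano gains on Jorath at 3.5% − 1.1% = 2.4 points a year.
At that relative rate the gap halves every 70/2.4 ≈ 29.17 years.
A 3.7× gap takes log₂(3.7) ≈ 1.89 halvings to close: 1.89 × 29.17 ≈ 55 years.

approximately 55 years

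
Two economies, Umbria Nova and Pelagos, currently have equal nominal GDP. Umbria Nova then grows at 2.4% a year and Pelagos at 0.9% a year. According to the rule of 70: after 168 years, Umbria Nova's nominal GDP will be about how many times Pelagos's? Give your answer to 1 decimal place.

approximately 12.1 times

Umbria Nova pulls ahead at 1.5 pp per year, so the ratio doubles every 70/1.5 ≈ 46.67 years.
In 168 years that's 3.60 doublings: 2^3.60 ≈ 12.1.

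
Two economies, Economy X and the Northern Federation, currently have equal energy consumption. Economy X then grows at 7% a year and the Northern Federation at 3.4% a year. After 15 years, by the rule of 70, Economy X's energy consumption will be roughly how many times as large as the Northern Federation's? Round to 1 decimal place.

Only the 3.6-point difference matters.
70/3.6 ≈ 19.44 years per doubling of the ratio; 15 years gives 0.77 doublings, so ≈ 1.7×.

≈ 1.7 times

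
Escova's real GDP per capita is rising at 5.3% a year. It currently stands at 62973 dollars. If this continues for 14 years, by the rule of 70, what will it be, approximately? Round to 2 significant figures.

130000 dollars

Doubling time ≈ 70/5.3 = 13.21 years.
14 years is 14/13.21 ≈ 1.06 doublings, a factor of 2^1.06 ≈ 2.08.
62973 × 2.08 ≈ 130000 dollars.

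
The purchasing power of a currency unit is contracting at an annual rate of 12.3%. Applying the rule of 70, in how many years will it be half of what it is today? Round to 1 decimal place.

Halving time ≈ 70 / 12.3 = 5.69 → 5.7 years.

about 5.7 years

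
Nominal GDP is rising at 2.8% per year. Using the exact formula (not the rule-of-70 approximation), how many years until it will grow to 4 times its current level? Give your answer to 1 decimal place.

t = ln(4) / ln(1 + 0.028) = 1.3863 / 0.027615 ≈ 50.20.

50.2 years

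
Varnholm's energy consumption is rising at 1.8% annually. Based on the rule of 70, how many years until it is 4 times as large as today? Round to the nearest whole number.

roughly 78 years

One doubling takes 70/1.8 = 38.89 years.
4 = 2^2, so 2 doublings → 78 years.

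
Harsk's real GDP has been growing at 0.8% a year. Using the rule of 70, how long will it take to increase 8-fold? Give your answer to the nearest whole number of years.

At 0.8% it doubles every 70/0.8 ≈ 87.50 years.
8× is 3 doublings, so 3 × 87.50 ≈ 263 years.

263 years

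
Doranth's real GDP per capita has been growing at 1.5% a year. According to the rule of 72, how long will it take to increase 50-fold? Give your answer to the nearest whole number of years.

One doubling takes 72/1.5 = 48.00 years.
50× is log₂ 50 ≈ 5.64 doublings, so ≈ 5.64 × 48.00 = 271 years.

about 271 years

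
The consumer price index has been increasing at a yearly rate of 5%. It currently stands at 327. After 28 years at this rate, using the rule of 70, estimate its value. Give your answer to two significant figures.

around 1300

It doubles every 70/5 ≈ 14.00 years, so 28 years is 2.00 doublings.
2^2.00 ≈ 4.00; 327 × 4.00 ≈ 1300.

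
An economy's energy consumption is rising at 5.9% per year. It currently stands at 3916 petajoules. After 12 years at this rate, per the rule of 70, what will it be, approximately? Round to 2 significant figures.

It doubles every 70/5.9 ≈ 11.86 years, so 12 years is 1.01 doublings.
2^1.01 ≈ 2.01; 3916 × 2.01 ≈ 7900 petajoules.

roughly 7900 petajoules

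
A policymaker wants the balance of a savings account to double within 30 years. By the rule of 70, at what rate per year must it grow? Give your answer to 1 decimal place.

70 / 30 ≈ 2.33, so about 2.3% per year.

roughly 2.3%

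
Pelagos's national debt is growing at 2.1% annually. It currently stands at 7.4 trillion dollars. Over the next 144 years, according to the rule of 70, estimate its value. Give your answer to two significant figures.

Doubling time ≈ 70/2.1 = 33.33 years.
144 years is 144/33.33 ≈ 4.32 doublings, a factor of 2^4.32 ≈ 19.97.
7.4 × 19.97 ≈ 150 trillion dollars.

150 trillion dollars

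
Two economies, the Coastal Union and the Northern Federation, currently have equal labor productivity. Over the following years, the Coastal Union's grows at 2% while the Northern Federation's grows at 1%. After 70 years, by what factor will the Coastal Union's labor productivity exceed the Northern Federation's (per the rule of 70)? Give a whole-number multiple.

the Coastal Union pulls ahead at 1 pp per year, so the ratio doubles every 70/1 ≈ 70.00 years.
In 70 years that's 1.00 doublings: 2^1.00 ≈ 2.

around 2 times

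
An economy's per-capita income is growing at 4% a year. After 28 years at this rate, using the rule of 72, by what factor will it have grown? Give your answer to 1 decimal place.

≈ 2.9 times

Doubling time ≈ 72/4 = 18.00 years.
28 years / 18.00 ≈ 1.56 doublings → factor 2^1.56 ≈ 2.9.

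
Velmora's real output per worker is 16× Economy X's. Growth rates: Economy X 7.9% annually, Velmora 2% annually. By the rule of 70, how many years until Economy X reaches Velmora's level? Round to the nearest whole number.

around 47 years

Economy X gains on Velmora at 7.9% − 2% = 5.9 points a year.
At that relative rate the gap halves every 70/5.9 ≈ 11.86 years.
A 16× gap closes after 4 halvings: 4 × 11.86 ≈ 47 years.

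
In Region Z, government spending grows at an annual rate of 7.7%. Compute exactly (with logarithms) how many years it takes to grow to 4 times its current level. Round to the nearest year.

19 years

t = ln(4) / ln(1 + 0.077) = 1.3863 / 0.074179 ≈ 18.69.
≈ 19 years.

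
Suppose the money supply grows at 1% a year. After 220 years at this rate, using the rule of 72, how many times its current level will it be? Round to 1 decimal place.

about 8.3 times

Doubling time ≈ 72/1 = 72.00 years.
220 years / 72.00 ≈ 3.06 doublings → factor 2^3.06 ≈ 8.3.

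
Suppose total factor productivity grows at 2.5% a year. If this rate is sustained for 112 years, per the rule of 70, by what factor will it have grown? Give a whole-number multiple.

At 2.5% one doubling takes ≈ 28.00 years; 112 years is 4 of them, so ×16.

16 times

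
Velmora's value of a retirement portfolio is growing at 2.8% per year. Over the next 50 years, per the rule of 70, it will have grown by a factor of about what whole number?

Doubling time ≈ 70/2.8 = 25.00 years.
50/25.00 ≈ 2 doublings, so about 2^2 = 4×.

≈ 4 times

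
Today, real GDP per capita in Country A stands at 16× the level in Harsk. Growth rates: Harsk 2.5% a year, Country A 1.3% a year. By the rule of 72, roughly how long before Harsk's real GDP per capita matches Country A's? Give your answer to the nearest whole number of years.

The growth-rate gap is 2.5% − 1.3% = 1.2 percentage points.
So the ratio between them halves every 72/1.2 ≈ 60.00 years.
A 16× gap closes after 4 halvings: 4 × 60.00 ≈ 240 years.

approximately 240 years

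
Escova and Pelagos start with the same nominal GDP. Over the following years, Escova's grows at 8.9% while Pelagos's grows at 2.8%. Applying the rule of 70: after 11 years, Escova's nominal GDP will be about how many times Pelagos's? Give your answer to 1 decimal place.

1.9 times

Escova pulls ahead at 6.1 pp per year, so the ratio doubles every 70/6.1 ≈ 11.48 years.
In 11 years that's 0.96 doublings: 2^0.96 ≈ 1.9.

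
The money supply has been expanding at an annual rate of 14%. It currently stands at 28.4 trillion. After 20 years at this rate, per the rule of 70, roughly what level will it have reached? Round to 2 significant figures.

approximately 450 trillion

It doubles every 70/14 ≈ 5.00 years, so 20 years is 4.00 doublings.
2^4.00 ≈ 16.00; 28.4 × 16.00 ≈ 450 trillion.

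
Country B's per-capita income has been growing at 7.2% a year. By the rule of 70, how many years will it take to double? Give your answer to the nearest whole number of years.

10 years

At 7.2%, doubling takes about 70/7.2 = 9.72 years.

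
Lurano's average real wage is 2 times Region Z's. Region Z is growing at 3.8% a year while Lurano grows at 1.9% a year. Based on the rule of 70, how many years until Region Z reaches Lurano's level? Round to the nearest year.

around 37 years

Region Z gains on Lurano at 3.8% − 1.9% = 1.9 points a year.
At that relative rate the gap halves every 70/1.9 ≈ 36.84 years.
A 2 times gap closes after 1 halving: 1 × 36.84 ≈ 37 years.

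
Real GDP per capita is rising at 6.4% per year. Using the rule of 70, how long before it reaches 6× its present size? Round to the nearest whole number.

≈ 28 years

Doubling time ≈ 70/6.4 = 10.94 years.
Reaching 6× takes log₂(6) ≈ 2.58 doublings.
2.58 × 10.94 ≈ 28 years.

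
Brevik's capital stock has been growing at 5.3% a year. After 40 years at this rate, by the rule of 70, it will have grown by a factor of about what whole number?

Doubling time ≈ 70/5.3 = 13.21 years.
40/13.21 ≈ 3 doublings, so about 2^3 = 8×.

around 8 times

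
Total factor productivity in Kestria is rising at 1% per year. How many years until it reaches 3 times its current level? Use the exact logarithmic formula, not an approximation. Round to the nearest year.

t = ln(3) / ln(1 + 0.01) = 1.0986 / 0.009950 ≈ 110.41.
≈ 110 years.

110 years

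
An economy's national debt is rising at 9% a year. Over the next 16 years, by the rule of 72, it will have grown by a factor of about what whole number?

approximately 4 times

Doubling time ≈ 72/9 = 8.00 years.
16/8.00 ≈ 2 doublings, so about 2^2 = 4×.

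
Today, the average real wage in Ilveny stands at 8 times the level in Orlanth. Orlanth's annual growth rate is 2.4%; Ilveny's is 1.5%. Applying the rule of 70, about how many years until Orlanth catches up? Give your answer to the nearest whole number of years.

about 233 years

What matters is the difference: 0.9 pp.
Rule of 70 on the gap: the ratio halves every 70/0.9 ≈ 77.78 years.
An 8 times gap closes after 3 halvings: 3 × 77.78 ≈ 233 years.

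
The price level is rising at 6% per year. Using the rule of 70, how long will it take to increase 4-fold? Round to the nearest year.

around 23 years

One doubling takes 70/6 = 11.67 years.
4× is 2 doublings, so 2 × 11.67 ≈ 23 years.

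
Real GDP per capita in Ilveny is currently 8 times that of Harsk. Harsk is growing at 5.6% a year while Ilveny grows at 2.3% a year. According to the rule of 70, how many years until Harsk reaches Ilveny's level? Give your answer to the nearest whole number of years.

Harsk gains on Ilveny at 5.6% − 2.3% = 3.3 points a year.
At that relative rate the gap halves every 70/3.3 ≈ 21.21 years.
An 8 times gap closes after 3 halvings: 3 × 21.21 ≈ 64 years.

about 64 years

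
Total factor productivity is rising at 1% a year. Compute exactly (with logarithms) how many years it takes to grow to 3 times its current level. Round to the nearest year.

110 years

t = ln(3) / ln(1 + 0.01) = 1.0986 / 0.009950 ≈ 110.41.
≈ 110 years.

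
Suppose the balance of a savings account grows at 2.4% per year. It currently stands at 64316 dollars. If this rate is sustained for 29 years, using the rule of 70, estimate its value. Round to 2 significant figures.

roughly 130000 dollars

It doubles every 70/2.4 ≈ 29.17 years, so 29 years is 0.99 doublings.
2^0.99 ≈ 1.99; 64316 × 1.99 ≈ 130000 dollars.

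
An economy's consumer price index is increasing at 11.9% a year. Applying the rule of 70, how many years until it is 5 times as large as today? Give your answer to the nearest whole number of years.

approximately 14 years

One doubling takes 70/11.9 = 5.88 years.
Reaching 5× takes log₂(5) ≈ 2.32 doublings.
2.32 × 5.88 ≈ 14 years.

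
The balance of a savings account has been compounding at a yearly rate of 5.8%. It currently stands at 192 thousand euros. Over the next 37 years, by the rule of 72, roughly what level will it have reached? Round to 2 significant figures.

Doubling time ≈ 72/5.8 = 12.41 years.
37 years is 37/12.41 ≈ 2.98 doublings, a factor of 2^2.98 ≈ 7.89.
192 × 7.89 ≈ 1500 thousand euros.

1500 thousand euros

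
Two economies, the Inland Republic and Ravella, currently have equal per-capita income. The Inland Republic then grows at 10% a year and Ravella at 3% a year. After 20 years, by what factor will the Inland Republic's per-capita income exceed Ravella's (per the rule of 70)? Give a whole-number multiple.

the Inland Republic pulls ahead at 7 pp per year, so the ratio doubles every 70/7 ≈ 10.00 years.
In 20 years that's 2.00 doublings: 2^2.00 ≈ 4.

4 times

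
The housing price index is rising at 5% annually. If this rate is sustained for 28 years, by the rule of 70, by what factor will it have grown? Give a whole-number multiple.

4 times

Doubling time ≈ 70/5 = 14.00 years.
28/14.00 ≈ 2 doublings, so about 2^2 = 4×.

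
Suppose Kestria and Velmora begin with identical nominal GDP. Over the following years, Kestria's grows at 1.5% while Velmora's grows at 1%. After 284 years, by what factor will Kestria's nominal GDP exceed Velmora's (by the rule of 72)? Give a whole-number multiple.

around 4 times

Only the 0.5-point difference matters.
72/0.5 ≈ 144.00 years per doubling of the ratio; 284 years gives 1.97 doublings, so ≈ 4×.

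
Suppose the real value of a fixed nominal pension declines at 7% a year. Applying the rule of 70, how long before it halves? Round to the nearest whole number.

approximately 10 years

Falling at 7%, it halves about every 70/7 = 10.00 years.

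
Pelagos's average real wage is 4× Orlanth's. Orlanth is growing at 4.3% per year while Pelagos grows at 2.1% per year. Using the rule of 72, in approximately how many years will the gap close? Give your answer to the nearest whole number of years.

65 years

The growth-rate gap is 4.3% − 2.1% = 2.2 percentage points.
So the ratio between them halves every 72/2.2 ≈ 32.73 years.
A 4× gap closes after 2 halvings: 2 × 32.73 ≈ 65 years.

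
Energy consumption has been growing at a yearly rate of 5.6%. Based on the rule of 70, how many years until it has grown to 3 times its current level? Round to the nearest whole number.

Doubling time ≈ 70/5.6 = 12.50 years.
Reaching 3× takes log₂(3) ≈ 1.58 doublings.
1.58 × 12.50 ≈ 20 years.

roughly 20 years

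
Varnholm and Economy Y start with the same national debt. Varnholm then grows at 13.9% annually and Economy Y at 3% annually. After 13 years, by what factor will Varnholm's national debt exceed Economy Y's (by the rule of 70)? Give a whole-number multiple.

≈ 4 times

Varnholm pulls ahead at 10.9 pp per year, so the ratio doubles every 70/10.9 ≈ 6.42 years.
In 13 years that's 2.02 doublings: 2^2.02 ≈ 4.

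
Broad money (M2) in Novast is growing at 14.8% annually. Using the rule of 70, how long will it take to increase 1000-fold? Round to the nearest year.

47 years

Doubling time ≈ 70/14.8 = 4.73 years.
1000× is log₂ 1000 ≈ 9.97 doublings, so ≈ 9.97 × 4.73 = 47 years.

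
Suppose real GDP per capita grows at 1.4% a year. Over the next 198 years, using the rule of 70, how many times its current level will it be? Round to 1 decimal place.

Doubling time ≈ 70/1.4 = 50.00 years.
198 years / 50.00 ≈ 3.96 doublings → factor 2^3.96 ≈ 15.6.

about 15.6 times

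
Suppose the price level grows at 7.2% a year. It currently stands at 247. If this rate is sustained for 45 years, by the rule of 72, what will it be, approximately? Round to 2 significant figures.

approximately 5600

It doubles every 72/7.2 ≈ 10.00 years, so 45 years is 4.50 doublings.
2^4.50 ≈ 22.63; 247 × 22.63 ≈ 5600.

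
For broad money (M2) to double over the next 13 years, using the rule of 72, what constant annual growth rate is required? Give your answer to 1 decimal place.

72 / 13 ≈ 5.54, so about 5.5% annually.

5.5%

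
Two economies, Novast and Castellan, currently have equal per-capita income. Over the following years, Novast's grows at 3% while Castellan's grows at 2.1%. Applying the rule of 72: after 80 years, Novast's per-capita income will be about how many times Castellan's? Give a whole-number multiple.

Only the 0.9-point difference matters.
72/0.9 ≈ 80.00 years per doubling of the ratio; 80 years gives 1.00 doublings, so ≈ 2×.

about 2 times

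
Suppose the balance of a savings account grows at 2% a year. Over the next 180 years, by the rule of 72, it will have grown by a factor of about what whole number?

Doubling time ≈ 72/2 = 36.00 years.
180/36.00 ≈ 5 doublings, so about 2^5 = 32×.

32 times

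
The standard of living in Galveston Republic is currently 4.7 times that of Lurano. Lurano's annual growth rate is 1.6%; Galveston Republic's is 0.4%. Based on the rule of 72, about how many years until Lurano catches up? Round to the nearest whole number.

about 134 years

The growth-rate gap is 1.6% − 0.4% = 1.2 percentage points.
So the ratio between them halves every 72/1.2 ≈ 60.00 years.
A 4.7 times gap takes log₂(4.7) ≈ 2.23 halvings to close: 2.23 × 60.00 ≈ 134 years.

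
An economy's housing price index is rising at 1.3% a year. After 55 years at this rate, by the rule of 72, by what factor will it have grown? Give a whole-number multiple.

72/1.3 ≈ 55.38 years per doubling.
55 years fits 1 doubling: 2^1 = 2.

≈ 2 times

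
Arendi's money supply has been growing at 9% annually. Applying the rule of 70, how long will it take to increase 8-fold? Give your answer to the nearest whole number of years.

Doubling time ≈ 70/9 = 7.78 years.
8× is 3 doublings, so 3 × 7.78 ≈ 23 years.

23 years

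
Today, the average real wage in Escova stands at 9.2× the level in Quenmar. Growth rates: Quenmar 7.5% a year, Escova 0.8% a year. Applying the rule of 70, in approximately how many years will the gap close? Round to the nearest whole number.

33 years

What matters is the difference: 6.7 pp.
Rule of 70 on the gap: the ratio halves every 70/6.7 ≈ 10.45 years.
A 9.2× gap takes log₂(9.2) ≈ 3.20 halvings to close: 3.20 × 10.45 ≈ 33 years.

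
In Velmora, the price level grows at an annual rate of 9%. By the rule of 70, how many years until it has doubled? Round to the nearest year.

At 9%, doubling takes about 70/9 = 7.78 years.

≈ 8 years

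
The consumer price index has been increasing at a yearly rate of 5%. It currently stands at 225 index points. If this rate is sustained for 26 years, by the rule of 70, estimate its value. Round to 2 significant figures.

around 820 index points

Doubling time ≈ 70/5 = 14.00 years.
26 years is 26/14.00 ≈ 1.86 doublings, a factor of 2^1.86 ≈ 3.63.
225 × 3.63 ≈ 820 index points.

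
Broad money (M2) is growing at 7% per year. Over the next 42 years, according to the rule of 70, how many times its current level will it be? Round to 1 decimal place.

Doubling time ≈ 70/7 = 10.00 years.
42 years / 10.00 ≈ 4.20 doublings → factor 2^4.20 ≈ 18.4.

≈ 18.4 times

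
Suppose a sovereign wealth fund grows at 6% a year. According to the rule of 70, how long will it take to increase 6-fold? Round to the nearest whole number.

At 6% it doubles every 70/6 ≈ 11.67 years.
6× is log₂ 6 ≈ 2.58 doublings, so ≈ 2.58 × 11.67 = 30 years.

approximately 30 years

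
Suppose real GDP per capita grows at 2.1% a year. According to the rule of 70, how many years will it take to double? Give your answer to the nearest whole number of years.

70/2.1 ≈ 33.33, so it doubles roughly every 33 years.

about 33 years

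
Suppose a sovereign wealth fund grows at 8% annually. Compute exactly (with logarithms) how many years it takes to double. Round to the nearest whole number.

t = ln(2) / ln(1 + 0.08) = 0.6931 / 0.076961 ≈ 9.01.
≈ 9 years.

9 years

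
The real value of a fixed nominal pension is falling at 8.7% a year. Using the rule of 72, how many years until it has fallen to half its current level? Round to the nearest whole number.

Halving time ≈ 72 / 8.7 = 8.28 → 8 years.

8 years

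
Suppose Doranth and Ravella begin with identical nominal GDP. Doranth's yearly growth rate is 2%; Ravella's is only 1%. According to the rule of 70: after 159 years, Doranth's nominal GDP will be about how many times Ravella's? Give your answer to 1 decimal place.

Rate gap = 2% − 1% = 1 point.
The ratio doubles every 70/1 ≈ 70.00 years.
159/70.00 ≈ 2.27 doublings → ratio ≈ 2^2.27 ≈ 4.8.

around 4.8 times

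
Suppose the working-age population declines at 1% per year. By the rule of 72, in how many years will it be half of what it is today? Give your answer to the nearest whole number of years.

around 72 years

Falling at 1%, it halves about every 72/1 = 72.00 years.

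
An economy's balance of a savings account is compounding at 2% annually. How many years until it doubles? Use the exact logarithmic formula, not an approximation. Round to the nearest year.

35 years

t = ln(2) / ln(1 + 0.02) = 0.6931 / 0.019803 ≈ 35.00.
≈ 35 years.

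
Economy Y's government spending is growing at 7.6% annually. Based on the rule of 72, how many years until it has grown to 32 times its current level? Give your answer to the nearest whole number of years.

One doubling takes 72/7.6 = 9.47 years.
32 = 2^5, so 5 doublings → 47 years.

approximately 47 years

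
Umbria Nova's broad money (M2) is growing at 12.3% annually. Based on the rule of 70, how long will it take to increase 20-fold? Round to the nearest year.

One doubling takes 70/12.3 = 5.69 years.
20× is log₂ 20 ≈ 4.32 doublings, so ≈ 4.32 × 5.69 = 25 years.

25 years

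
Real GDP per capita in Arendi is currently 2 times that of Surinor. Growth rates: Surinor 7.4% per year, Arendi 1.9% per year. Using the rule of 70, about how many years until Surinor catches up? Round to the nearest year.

What matters is the difference: 5.5 pp.
Rule of 70 on the gap: the ratio halves every 70/5.5 ≈ 12.73 years.
A 2 times gap closes after 1 halving: 1 × 12.73 ≈ 13 years.

13 years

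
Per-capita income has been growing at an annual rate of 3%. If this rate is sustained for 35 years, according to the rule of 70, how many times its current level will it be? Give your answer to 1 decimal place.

≈ 2.8 times

Doubling time ≈ 70/3 = 23.33 years.
35 years / 23.33 ≈ 1.50 doublings → factor 2^1.50 ≈ 2.8.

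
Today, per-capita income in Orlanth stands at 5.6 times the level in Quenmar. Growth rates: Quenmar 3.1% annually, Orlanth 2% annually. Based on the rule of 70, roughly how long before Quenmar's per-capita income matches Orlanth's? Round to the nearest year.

What matters is the difference: 1.1 pp.
Rule of 70 on the gap: the ratio halves every 70/1.1 ≈ 63.64 years.
A 5.6 times gap takes log₂(5.6) ≈ 2.49 halvings to close: 2.49 × 63.64 ≈ 158 years.

around 158 years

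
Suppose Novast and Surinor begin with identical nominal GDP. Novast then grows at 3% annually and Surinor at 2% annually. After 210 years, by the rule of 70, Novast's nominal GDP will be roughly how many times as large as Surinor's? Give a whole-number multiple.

Novast pulls ahead at 1 pp per year, so the ratio doubles every 70/1 ≈ 70.00 years.
In 210 years that's 3.00 doublings: 2^3.00 ≈ 8.

about 8 times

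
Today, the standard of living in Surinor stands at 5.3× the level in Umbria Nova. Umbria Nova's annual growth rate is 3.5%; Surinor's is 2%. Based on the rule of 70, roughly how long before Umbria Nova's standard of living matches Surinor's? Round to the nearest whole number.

Umbria Nova gains on Surinor at 3.5% − 2% = 1.5 points a year.
At that relative rate the gap halves every 70/1.5 ≈ 46.67 years.
A 5.3× gap takes log₂(5.3) ≈ 2.41 halvings to close: 2.41 × 46.67 ≈ 112 years.

≈ 112 years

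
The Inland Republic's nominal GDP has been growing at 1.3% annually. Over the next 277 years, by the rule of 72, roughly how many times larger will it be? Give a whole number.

At 1.3% one doubling takes ≈ 55.38 years; 277 years is 5 of them, so ×32.

≈ 32 times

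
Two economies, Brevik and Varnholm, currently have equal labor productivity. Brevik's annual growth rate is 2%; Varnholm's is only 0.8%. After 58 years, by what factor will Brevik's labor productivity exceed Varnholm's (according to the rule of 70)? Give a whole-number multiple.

Brevik pulls ahead at 1.2 pp per year, so the ratio doubles every 70/1.2 ≈ 58.33 years.
In 58 years that's 0.99 doublings: 2^0.99 ≈ 2.

approximately 2 times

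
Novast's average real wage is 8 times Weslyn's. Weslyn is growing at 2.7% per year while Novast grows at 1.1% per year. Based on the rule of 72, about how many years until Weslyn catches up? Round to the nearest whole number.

135 years

The growth-rate gap is 2.7% − 1.1% = 1.6 percentage points.
So the ratio between them halves every 72/1.6 ≈ 45.00 years.
An 8 times gap closes after 3 halvings: 3 × 45.00 ≈ 135 years.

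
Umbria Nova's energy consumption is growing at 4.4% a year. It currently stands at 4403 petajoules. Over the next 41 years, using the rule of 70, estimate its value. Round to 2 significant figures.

Doubling time ≈ 70/4.4 = 15.91 years.
41 years is 41/15.91 ≈ 2.58 doublings, a factor of 2^2.58 ≈ 5.98.
4403 × 5.98 ≈ 26000 petajoules.

≈ 26000 petajoules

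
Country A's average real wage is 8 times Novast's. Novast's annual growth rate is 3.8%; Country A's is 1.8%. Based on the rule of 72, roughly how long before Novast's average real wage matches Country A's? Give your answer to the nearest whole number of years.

about 108 years

The growth-rate gap is 3.8% − 1.8% = 2 percentage points.
So the ratio between them halves every 72/2 ≈ 36.00 years.
An 8 times gap closes after 3 halvings: 3 × 36.00 ≈ 108 years.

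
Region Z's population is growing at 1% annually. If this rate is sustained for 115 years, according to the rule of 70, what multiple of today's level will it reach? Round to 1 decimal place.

Doubles every ≈ 70.00 years (70/1).
115 years is 1.64 doublings; 2^1.64 ≈ 3.1×.

3.1 times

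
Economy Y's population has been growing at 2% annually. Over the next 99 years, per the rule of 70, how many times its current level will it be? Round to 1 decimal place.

around 7.1 times

Doubling time ≈ 70/2 = 35.00 years.
99 years / 35.00 ≈ 2.83 doublings → factor 2^2.83 ≈ 7.1.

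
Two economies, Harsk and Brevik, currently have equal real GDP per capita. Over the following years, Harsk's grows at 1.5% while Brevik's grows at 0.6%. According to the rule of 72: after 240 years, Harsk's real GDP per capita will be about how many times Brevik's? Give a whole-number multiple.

Only the 0.9-point difference matters.
72/0.9 ≈ 80.00 years per doubling of the ratio; 240 years gives 3.00 doublings, so ≈ 8×.

approximately 8 times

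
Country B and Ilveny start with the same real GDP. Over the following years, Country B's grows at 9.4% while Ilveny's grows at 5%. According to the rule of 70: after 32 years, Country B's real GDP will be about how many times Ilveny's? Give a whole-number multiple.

Rate gap = 9.4% − 5% = 4.4 points.
The ratio doubles every 70/4.4 ≈ 15.91 years.
32/15.91 ≈ 2.01 doublings → ratio ≈ 2^2.01 ≈ 4.

roughly 4 times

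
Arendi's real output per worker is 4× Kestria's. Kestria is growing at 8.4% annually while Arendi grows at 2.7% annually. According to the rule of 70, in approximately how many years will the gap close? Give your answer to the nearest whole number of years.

about 25 years

What matters is the difference: 5.7 pp.
Rule of 70 on the gap: the ratio halves every 70/5.7 ≈ 12.28 years.
A 4× gap closes after 2 halvings: 2 × 12.28 ≈ 25 years.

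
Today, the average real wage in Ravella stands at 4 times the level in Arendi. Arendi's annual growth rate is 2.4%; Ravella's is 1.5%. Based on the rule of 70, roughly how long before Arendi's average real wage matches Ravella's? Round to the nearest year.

roughly 156 years

What matters is the difference: 0.9 pp.
Rule of 70 on the gap: the ratio halves every 70/0.9 ≈ 77.78 years.
A 4 times gap closes after 2 halvings: 2 × 77.78 ≈ 156 years.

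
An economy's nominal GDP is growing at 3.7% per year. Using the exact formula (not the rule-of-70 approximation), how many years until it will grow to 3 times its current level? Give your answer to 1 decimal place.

t = ln(3) / ln(1 + 0.037) = 1.0986 / 0.036332 ≈ 30.24.

30.2 years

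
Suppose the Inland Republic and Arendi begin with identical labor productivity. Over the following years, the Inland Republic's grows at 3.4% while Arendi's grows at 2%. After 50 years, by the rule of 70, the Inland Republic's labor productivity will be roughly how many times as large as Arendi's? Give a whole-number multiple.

Rate gap = 3.4% − 2% = 1.4 points.
The ratio doubles every 70/1.4 ≈ 50.00 years.
50/50.00 ≈ 1.00 doublings → ratio ≈ 2^1.00 ≈ 2.

2 times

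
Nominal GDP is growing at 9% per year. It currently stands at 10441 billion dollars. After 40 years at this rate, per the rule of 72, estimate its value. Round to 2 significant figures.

It doubles every 72/9 ≈ 8.00 years, so 40 years is 5.00 doublings.
2^5.00 ≈ 32.00; 10441 × 32.00 ≈ 330000 billion dollars.

≈ 330000 billion dollars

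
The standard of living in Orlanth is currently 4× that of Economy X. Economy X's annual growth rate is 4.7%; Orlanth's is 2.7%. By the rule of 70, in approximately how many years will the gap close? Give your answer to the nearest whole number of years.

70 years

What matters is the difference: 2 pp.
Rule of 70 on the gap: the ratio halves every 70/2 ≈ 35.00 years.
A 4× gap closes after 2 halvings: 2 × 35.00 ≈ 70 years.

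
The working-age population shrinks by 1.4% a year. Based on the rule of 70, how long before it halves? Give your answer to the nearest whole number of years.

roughly 50 years

Halving time ≈ 70 / 1.4 = 50.00 → 50 years.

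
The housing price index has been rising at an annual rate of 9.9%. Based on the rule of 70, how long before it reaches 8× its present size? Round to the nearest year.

One doubling takes 70/9.9 = 7.07 years.
Getting to 8× needs 3 doublings: 3 × 7.07 ≈ 21 years.

around 21 years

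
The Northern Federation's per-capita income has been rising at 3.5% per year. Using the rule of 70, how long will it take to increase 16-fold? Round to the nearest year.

80 years

At 3.5% it doubles every 70/3.5 ≈ 20.00 years.
16× is 4 doublings, so 4 × 20.00 ≈ 80 years.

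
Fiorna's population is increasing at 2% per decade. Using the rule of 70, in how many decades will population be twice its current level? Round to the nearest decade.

Doubling time ≈ 70 / 2 = 35.00 decades.

approximately 35 decades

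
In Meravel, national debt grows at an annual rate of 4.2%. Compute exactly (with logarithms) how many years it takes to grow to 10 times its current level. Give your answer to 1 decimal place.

t = ln(10) / ln(1 + 0.042) = 2.3026 / 0.041142 ≈ 55.97.

56.0 years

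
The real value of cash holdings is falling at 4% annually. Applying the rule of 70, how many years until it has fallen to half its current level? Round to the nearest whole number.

Halving time ≈ 70 / 4 = 17.50 → 18 years.

roughly 18 years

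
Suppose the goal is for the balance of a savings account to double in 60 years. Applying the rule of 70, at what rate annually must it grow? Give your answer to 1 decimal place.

approximately 1.2%

70 / 60 ≈ 1.17, so about 1.2% annually.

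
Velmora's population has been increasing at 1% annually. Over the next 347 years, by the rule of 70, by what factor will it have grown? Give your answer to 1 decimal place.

Doubles every ≈ 70.00 years (70/1).
347 years is 4.96 doublings; 2^4.96 ≈ 31.1×.

approximately 31.1 times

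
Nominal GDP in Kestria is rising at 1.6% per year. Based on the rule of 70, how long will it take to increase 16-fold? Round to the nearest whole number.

about 175 years

At 1.6% it doubles every 70/1.6 ≈ 43.75 years.
16 = 2^4, so 4 doublings → 175 years.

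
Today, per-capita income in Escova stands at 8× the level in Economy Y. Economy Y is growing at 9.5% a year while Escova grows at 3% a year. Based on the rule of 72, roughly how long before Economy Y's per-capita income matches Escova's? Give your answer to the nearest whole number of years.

The growth-rate gap is 9.5% − 3% = 6.5 percentage points.
So the ratio between them halves every 72/6.5 ≈ 11.08 years.
An 8× gap closes after 3 halvings: 3 × 11.08 ≈ 33 years.

about 33 years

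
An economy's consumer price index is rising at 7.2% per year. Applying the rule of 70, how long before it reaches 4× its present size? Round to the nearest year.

around 19 years

At 7.2% it doubles every 70/7.2 ≈ 9.72 years.
Getting to 4× needs 2 doublings: 2 × 9.72 ≈ 19 years.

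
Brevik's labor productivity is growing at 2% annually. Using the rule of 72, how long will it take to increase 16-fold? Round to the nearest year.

One doubling takes 72/2 = 36.00 years.
16 = 2^4, so 4 doublings → 144 years.

≈ 144 years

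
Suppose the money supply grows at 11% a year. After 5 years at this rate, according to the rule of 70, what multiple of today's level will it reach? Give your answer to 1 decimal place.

≈ 1.7 times

Doubles every ≈ 6.36 years (70/11).
5 years is 0.79 doublings; 2^0.79 ≈ 1.7×.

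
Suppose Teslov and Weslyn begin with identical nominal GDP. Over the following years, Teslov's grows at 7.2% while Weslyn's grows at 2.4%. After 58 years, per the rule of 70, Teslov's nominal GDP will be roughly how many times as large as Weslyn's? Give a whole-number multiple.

approximately 16 times

Teslov pulls ahead at 4.8 pp per year, so the ratio doubles every 70/4.8 ≈ 14.58 years.
In 58 years that's 3.98 doublings: 2^3.98 ≈ 16.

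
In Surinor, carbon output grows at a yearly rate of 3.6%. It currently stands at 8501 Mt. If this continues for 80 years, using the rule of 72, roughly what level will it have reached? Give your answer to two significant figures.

about 140000 Mt

Doubling time ≈ 72/3.6 = 20.00 years.
80 years is 80/20.00 ≈ 4.00 doublings, a factor of 2^4.00 ≈ 16.00.
8501 × 16.00 ≈ 140000 Mt.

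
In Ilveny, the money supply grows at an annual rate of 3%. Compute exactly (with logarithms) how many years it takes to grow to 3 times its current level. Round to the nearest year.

37 years

t = ln(3) / ln(1 + 0.03) = 1.0986 / 0.029559 ≈ 37.17.
≈ 37 years.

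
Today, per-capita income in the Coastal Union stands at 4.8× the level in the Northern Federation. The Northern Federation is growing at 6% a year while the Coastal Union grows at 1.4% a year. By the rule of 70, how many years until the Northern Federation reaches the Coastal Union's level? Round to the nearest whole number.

the Northern Federation gains on the Coastal Union at 6% − 1.4% = 4.6 points a year.
At that relative rate the gap halves every 70/4.6 ≈ 15.22 years.
A 4.8× gap takes log₂(4.8) ≈ 2.26 halvings to close: 2.26 × 15.22 ≈ 34 years.

approximately 34 years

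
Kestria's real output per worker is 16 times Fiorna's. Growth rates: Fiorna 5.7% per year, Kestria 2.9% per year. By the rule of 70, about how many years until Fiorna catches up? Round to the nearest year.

around 100 years

The growth-rate gap is 5.7% − 2.9% = 2.8 percentage points.
So the ratio between them halves every 70/2.8 ≈ 25.00 years.
A 16 times gap closes after 4 halvings: 4 × 25.00 ≈ 100 years.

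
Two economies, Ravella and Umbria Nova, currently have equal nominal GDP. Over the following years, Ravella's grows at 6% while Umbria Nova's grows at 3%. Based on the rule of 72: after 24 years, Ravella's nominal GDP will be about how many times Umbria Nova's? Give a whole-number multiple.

Only the 3-point difference matters.
72/3 ≈ 24.00 years per doubling of the ratio; 24 years gives 1.00 doublings, so ≈ 2×.

≈ 2 times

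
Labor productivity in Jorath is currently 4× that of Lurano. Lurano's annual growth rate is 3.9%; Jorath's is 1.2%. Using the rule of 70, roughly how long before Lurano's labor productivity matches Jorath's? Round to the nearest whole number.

What matters is the difference: 2.7 pp.
Rule of 70 on the gap: the ratio halves every 70/2.7 ≈ 25.93 years.
A 4× gap closes after 2 halvings: 2 × 25.93 ≈ 52 years.

≈ 52 years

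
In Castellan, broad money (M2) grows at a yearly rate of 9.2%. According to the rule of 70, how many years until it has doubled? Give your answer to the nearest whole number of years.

At 9.2%, doubling takes about 70/9.2 = 7.61 years.

8 years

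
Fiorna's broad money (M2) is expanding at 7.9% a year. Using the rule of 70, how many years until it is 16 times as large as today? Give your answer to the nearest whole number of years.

Doubling time ≈ 70/7.9 = 8.86 years.
16 = 2^4, so 4 doublings → 35 years.

35 years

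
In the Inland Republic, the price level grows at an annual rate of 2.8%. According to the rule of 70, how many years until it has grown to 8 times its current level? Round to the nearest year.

roughly 75 years

At 2.8% it doubles every 70/2.8 ≈ 25.00 years.
Getting to 8× needs 3 doublings: 3 × 25.00 ≈ 75 years.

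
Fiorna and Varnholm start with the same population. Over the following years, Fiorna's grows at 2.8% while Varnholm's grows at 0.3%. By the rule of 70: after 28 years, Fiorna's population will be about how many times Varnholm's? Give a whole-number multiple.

≈ 2 times

Rate gap = 2.8% − 0.3% = 2.5 points.
The ratio doubles every 70/2.5 ≈ 28.00 years.
28/28.00 ≈ 1.00 doublings → ratio ≈ 2^1.00 ≈ 2.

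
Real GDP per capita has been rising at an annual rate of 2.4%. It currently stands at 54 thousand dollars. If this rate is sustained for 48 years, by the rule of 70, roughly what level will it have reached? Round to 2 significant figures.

Doubling time ≈ 70/2.4 = 29.17 years.
48 years is 48/29.17 ≈ 1.65 doublings, a factor of 2^1.65 ≈ 3.14.
54 × 3.14 ≈ 170 thousand dollars.

around 170 thousand dollars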